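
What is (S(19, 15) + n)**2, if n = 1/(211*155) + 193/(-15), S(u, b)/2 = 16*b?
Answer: 84025785567364/385062129 ≈ 2.1821e+5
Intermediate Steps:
S(u, b) = 32*b (S(u, b) = 2*(16*b) = 32*b)
n = -252482/19623 (n = (1/211)*(1/155) + 193*(-1/15) = 1/32705 - 193/15 = -252482/19623 ≈ -12.867)
(S(19, 15) + n)**2 = (32*15 - 252482/19623)**2 = (480 - 252482/19623)**2 = (9166558/19623)**2 = 84025785567364/385062129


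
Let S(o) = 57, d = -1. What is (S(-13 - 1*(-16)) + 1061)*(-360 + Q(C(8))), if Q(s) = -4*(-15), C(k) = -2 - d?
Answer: -335400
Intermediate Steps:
C(k) = -1 (C(k) = -2 - 1*(-1) = -2 + 1 = -1)
Q(s) = 60
(S(-13 - 1*(-16)) + 1061)*(-360 + Q(C(8))) = (57 + 1061)*(-360 + 60) = 1118*(-300) = -335400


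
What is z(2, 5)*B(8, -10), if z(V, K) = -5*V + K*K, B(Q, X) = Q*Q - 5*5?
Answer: 585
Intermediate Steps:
B(Q, X) = -25 + Q**2 (B(Q, X) = Q**2 - 25 = -25 + Q**2)
z(V, K) = K**2 - 5*V (z(V, K) = -5*V + K**2 = K**2 - 5*V)
z(2, 5)*B(8, -10) = (5**2 - 5*2)*(-25 + 8**2) = (25 - 10)*(-25 + 64) = 15*39 = 585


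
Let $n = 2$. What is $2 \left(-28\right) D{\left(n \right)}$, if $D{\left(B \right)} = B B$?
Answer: $-224$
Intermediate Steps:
$D{\left(B \right)} = B^{2}$
$2 \left(-28\right) D{\left(n \right)} = 2 \left(-28\right) 2^{2} = \left(-56\right) 4 = -224$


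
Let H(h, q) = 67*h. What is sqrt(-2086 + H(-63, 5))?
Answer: I*sqrt(6307) ≈ 79.417*I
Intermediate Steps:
sqrt(-2086 + H(-63, 5)) = sqrt(-2086 + 67*(-63)) = sqrt(-2086 - 4221) = sqrt(-6307) = I*sqrt(6307)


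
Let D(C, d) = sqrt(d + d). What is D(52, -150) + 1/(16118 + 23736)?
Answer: 1/39854 + 10*I*sqrt(3) ≈ 2.5092e-5 + 17.32*I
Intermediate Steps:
D(C, d) = sqrt(2)*sqrt(d) (D(C, d) = sqrt(2*d) = sqrt(2)*sqrt(d))
D(52, -150) + 1/(16118 + 23736) = sqrt(2)*sqrt(-150) + 1/(16118 + 23736) = sqrt(2)*(5*I*sqrt(6)) + 1/39854 = 10*I*sqrt(3) + 1/39854 = 1/39854 + 10*I*sqrt(3)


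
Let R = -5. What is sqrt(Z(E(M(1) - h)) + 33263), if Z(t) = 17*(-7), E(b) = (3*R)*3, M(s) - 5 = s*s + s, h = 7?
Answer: 2*sqrt(8286) ≈ 182.05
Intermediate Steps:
M(s) = 5 + s + s**2 (M(s) = 5 + (s*s + s) = 5 + (s**2 + s) = 5 + (s + s**2) = 5 + s + s**2)
E(b) = -45 (E(b) = (3*(-5))*3 = -15*3 = -45)
Z(t) = -119
sqrt(Z(E(M(1) - h)) + 33263) = sqrt(-119 + 33263) = sqrt(33144) = 2*sqrt(8286)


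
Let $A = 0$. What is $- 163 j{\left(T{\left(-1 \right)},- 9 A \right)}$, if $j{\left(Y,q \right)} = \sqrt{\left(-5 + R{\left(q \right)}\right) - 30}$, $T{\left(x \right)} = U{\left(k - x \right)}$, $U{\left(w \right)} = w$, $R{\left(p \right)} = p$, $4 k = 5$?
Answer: $- 163 i \sqrt{35} \approx - 964.32 i$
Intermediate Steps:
$k = \frac{5}{4}$ ($k = \frac{1}{4} \cdot 5 = \frac{5}{4} \approx 1.25$)
$T{\left(x \right)} = \frac{5}{4} - x$
$j{\left(Y,q \right)} = \sqrt{-35 + q}$ ($j{\left(Y,q \right)} = \sqrt{\left(-5 + q\right) - 30} = \sqrt{-35 + q}$)
$- 163 j{\left(T{\left(-1 \right)},- 9 A \right)} = - 163 \sqrt{-35 - 0} = - 163 \sqrt{-35 + 0} = - 163 \sqrt{-35} = - 163 i \sqrt{35}$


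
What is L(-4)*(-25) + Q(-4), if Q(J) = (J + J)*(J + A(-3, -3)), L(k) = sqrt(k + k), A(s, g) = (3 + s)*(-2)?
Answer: 32 - 50*I*sqrt(2) ≈ 32.0 - 70.711*I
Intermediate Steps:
A(s, g) = -6 - 2*s
L(k) = sqrt(2)*sqrt(k) (L(k) = sqrt(2*k) = sqrt(2)*sqrt(k))
Q(J) = 2*J**2 (Q(J) = (J + J)*(J + (-6 - 2*(-3))) = (2*J)*(J + (-6 + 6)) = (2*J)*(J + 0) = (2*J)*J = 2*J**2)
L(-4)*(-25) + Q(-4) = (sqrt(2)*sqrt(-4))*(-25) + 2*(-4)**2 = (sqrt(2)*(2*I))*(-25) + 2*16 = (2*I*sqrt(2))*(-25) + 32 = -50*I*sqrt(2) + 32 = 32 - 50*I*sqrt(2)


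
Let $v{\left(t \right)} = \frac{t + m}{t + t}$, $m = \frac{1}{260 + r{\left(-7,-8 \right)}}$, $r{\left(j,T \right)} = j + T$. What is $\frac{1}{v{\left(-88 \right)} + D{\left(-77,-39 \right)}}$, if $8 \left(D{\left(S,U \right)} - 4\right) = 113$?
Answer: $\frac{43120}{803109} \approx 0.053691$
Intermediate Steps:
$r{\left(j,T \right)} = T + j$
$D{\left(S,U \right)} = \frac{145}{8}$ ($D{\left(S,U \right)} = 4 + \frac{1}{8} \cdot 113 = 4 + \frac{113}{8} = \frac{145}{8}$)
$m = \frac{1}{245}$ ($m = \frac{1}{260 - 15} = \frac{1}{245} \approx 0.0040816$)
$v{\left(t \right)} = \frac{\frac{1}{245} + t}{2 t}$ ($v{\left(t \right)} = \frac{t + \frac{1}{245}}{t + t} = \frac{\frac{1}{245} + t}{2 t}$)
$\frac{1}{v{\left(-88 \right)} + D{\left(-77,-39 \right)}} = \frac{1}{\frac{1 + 245 \left(-88\right)}{490 \left(-88\right)} + \frac{145}{8}} = \frac{1}{\frac{1}{490} \left(- \frac{1}{88}\right) \left(1 - 21560\right) + \frac{145}{8}} = \frac{1}{\frac{1}{490} \left(- \frac{1}{88}\right) \left(-21559\right) + \frac{145}{8}} = \frac{1}{\frac{21559}{43120} + \frac{145}{8}} = \frac{1}{\frac{803109}{43120}} = \frac{43120}{803109}$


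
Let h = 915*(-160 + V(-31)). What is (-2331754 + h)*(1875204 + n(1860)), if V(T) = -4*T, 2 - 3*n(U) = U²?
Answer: -5121960309716/3 ≈ -1.7073e+12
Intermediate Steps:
n(U) = ⅔ - U²/3
h = -32940 (h = 915*(-160 - 4*(-31)) = 915*(-160 + 124) = 915*(-36) = -32940)
(-2331754 + h)*(1875204 + n(1860)) = (-2331754 - 32940)*(1875204 + (⅔ - ⅓*1860²)) = -2364694*(1875204 + (⅔ - ⅓*3459600)) = -2364694*(1875204 + (⅔ - 1153200)) = -2364694*(1875204 - 3459598/3) = -2364694*2166014/3 = -5121960309716/3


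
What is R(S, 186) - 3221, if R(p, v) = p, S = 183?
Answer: -3038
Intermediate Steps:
R(S, 186) - 3221 = 183 - 3221 = -3038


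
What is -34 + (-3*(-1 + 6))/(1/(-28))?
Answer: 386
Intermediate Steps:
-34 + (-3*(-1 + 6))/(1/(-28)) = -34 + (-3*5)/(-1/28) = -34 - 15*(-28) = -34 + 420 = 386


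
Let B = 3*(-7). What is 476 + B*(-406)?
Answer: 9002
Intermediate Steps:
B = -21
476 + B*(-406) = 476 - 21*(-406) = 476 + 8526 = 9002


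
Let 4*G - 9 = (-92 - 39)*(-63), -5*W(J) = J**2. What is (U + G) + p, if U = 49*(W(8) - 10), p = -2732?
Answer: -17837/10 ≈ -1783.7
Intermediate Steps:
W(J) = -J**2/5
G = 4131/2 (G = 9/4 + ((-92 - 39)*(-63))/4 = 9/4 + (-131*(-63))/4 = 9/4 + (1/4)*8253 = 9/4 + 8253/4 = 4131/2 ≈ 2065.5)
U = -5586/5 (U = 49*(-1/5*8**2 - 10) = 49*(-1/5*64 - 10) = 49*(-64/5 - 10) = 49*(-114/5) = -5586/5 ≈ -1117.2)
(U + G) + p = (-5586/5 + 4131/2) - 2732 = 9483/10 - 2732 = -17837/10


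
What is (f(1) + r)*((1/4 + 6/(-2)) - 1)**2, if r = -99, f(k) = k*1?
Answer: -11025/8 ≈ -1378.1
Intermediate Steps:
f(k) = k
(f(1) + r)*((1/4 + 6/(-2)) - 1)**2 = (1 - 99)*((1/4 + 6/(-2)) - 1)**2 = -98*((1*(1/4) + 6*(-1/2)) - 1)**2 = -98*((1/4 - 3) - 1)**2 = -98*(-11/4 - 1)**2 = -98*(-15/4)**2 = -98*225/16 = -11025/8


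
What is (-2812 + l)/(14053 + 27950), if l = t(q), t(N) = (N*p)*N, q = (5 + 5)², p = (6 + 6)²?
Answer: 1437188/42003 ≈ 34.216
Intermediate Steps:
p = 144 (p = 12² = 144)
q = 100 (q = 10² = 100)
t(N) = 144*N² (t(N) = (N*144)*N = (144*N)*N = 144*N²)
l = 1440000 (l = 144*100² = 144*10000 = 1440000)
(-2812 + l)/(14053 + 27950) = (-2812 + 1440000)/(14053 + 27950) = 1437188/42003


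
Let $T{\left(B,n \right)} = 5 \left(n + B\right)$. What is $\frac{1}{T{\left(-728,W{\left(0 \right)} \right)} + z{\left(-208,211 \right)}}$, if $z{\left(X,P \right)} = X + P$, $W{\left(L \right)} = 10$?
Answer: $- \frac{1}{3587} \approx -0.00027878$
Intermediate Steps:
$T{\left(B,n \right)} = 5 B + 5 n$ ($T{\left(B,n \right)} = 5 \left(B + n\right) = 5 B + 5 n$)
$z{\left(X,P \right)} = P + X$
$\frac{1}{T{\left(-728,W{\left(0 \right)} \right)} + z{\left(-208,211 \right)}} = \frac{1}{\left(5 \left(-728\right) + 5 \cdot 10\right) + \left(211 - 208\right)} = \frac{1}{\left(-3640 + 50\right) + 3} = \frac{1}{-3590 + 3} = \frac{1}{-3587} = - \frac{1}{3587}$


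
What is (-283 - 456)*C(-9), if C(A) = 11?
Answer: -8129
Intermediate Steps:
(-283 - 456)*C(-9) = (-283 - 456)*11 = -739*11 = -8129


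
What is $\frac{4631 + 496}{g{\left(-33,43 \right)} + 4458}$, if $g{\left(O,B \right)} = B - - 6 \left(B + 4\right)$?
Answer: $\frac{5127}{4783} \approx 1.0719$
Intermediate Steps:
$g{\left(O,B \right)} = 24 + 7 B$ ($g{\left(O,B \right)} = B - - 6 \left(4 + B\right) = B - \left(-24 - 6 B\right) = B + \left(24 + 6 B\right) = 24 + 7 B$)
$\frac{4631 + 496}{g{\left(-33,43 \right)} + 4458} = \frac{4631 + 496}{\left(24 + 7 \cdot 43\right) + 4458} = \frac{5127}{\left(24 + 301\right) + 4458} = \frac{5127}{325 + 4458} = \frac{5127}{4783}$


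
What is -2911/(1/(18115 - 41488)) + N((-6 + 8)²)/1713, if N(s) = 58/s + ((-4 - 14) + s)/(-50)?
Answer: 5827523477689/85650 ≈ 6.8039e+7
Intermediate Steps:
N(s) = 9/25 + 58/s - s/50 (N(s) = 58/s + (-18 + s)*(-1/50) = 58/s + (9/25 - s/50) = 9/25 + 58/s - s/50)
-2911/(1/(18115 - 41488)) + N((-6 + 8)²)/1713 = -2911/(1/(18115 - 41488)) + ((2900 - (-6 + 8)²*(-18 + (-6 + 8)²))/(50*((-6 + 8)²)))/1713 = -2911/(1/(-23373)) + ((2900 - 1*2²*(-18 + 2²))/(50*(2²)))*(1/1713) = -2911/(-1/23373) + ((1/50)*(2900 - 1*4*(-18 + 4))/4)*(1/1713) = -2911*(-23373) + ((1/50)*(¼)*(2900 - 1*4*(-14)))*(1/1713) = 68038803 + ((1/50)*(¼)*(2900 + 56))*(1/1713) = 68038803 + ((1/50)*(¼)*2956)*(1/1713) = 68038803 + (739/50)*(1/1713) = 68038803 + 739/85650 = 5827523477689/85650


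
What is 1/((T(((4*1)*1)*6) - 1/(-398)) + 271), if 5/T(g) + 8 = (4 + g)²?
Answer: 154424/41850287 ≈ 0.0036899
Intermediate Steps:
T(g) = 5/(-8 + (4 + g)²)
1/((T(((4*1)*1)*6) - 1/(-398)) + 271) = 1/((5/(-8 + (4 + ((4*1)*1)*6)²) - 1/(-398)) + 271) = 1/((5/(-8 + (4 + (4*1)*6)²) - 1*(-1/398)) + 271) = 1/((5/(-8 + (4 + 4*6)²) + 1/398) + 271) = 1/((5/(-8 + (4 + 24)²) + 1/398) + 271) = 1/((5/(-8 + 28²) + 1/398) + 271) = 1/((5/(-8 + 784) + 1/398) + 271) = 1/((5/776 + 1/398) + 271) = 1/(1383/154424 + 271) = 1/(41850287/154424) = 154424/41850287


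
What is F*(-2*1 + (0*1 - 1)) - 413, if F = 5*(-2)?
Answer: -383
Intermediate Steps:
F = -10
F*(-2*1 + (0*1 - 1)) - 413 = -10*(-2*1 + (0*1 - 1)) - 413 = -10*(-2 + (0 - 1)) - 413 = -10*(-2 - 1) - 413 = -10*(-3) - 413 = 30 - 413 = -383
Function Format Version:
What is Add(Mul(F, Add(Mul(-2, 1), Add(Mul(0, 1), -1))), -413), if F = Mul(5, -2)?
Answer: -383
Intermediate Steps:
F = -10
Add(Mul(F, Add(Mul(-2, 1), Add(Mul(0, 1), -1))), -413) = Add(Mul(-10, Add(Mul(-2, 1), Add(Mul(0, 1), -1))), -413) = Add(Mul(-10, Add(-2, Add(0, -1))), -413) = Add(Mul(-10, Add(-2, -1)), -413) = Add(Mul(-10, -3), -413) = Add(30, -413) = -383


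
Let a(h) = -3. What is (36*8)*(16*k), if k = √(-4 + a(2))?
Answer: 4608*I*√7 ≈ 12192.0*I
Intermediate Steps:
k = I*√7 (k = √(-4 - 3) = √(-7) = I*√7 ≈ 2.6458*I)
(36*8)*(16*k) = (36*8)*(16*(I*√7)) = 288*(16*I*√7) = 4608*I*√7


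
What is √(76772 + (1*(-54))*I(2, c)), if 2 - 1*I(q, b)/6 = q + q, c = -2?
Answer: 14*√395 ≈ 278.24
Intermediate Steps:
I(q, b) = 12 - 12*q (I(q, b) = 12 - 6*(q + q) = 12 - 12*q)
√(76772 + (1*(-54))*I(2, c)) = √(76772 + (1*(-54))*(12 - 12*2)) = √(76772 - 54*(12 - 24)) = √(76772 - 54*(-12)) = √(76772 + 648) = √77420 = 14*√395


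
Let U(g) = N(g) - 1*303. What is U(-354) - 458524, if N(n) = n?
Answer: -459181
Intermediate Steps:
U(g) = -303 + g (U(g) = g - 1*303 = g - 303 = -303 + g)
U(-354) - 458524 = (-303 - 354) - 458524 = -657 - 458524 = -459181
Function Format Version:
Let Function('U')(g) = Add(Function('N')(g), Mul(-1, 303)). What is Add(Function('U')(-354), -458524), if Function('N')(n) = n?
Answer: -459181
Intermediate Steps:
Function('U')(g) = Add(-303, g) (Function('U')(g) = Add(g, Mul(-1, 303)) = Add(g, -303) = Add(-303, g))
Add(Function('U')(-354), -458524) = Add(Add(-303, -354), -458524) = Add(-657, -458524) = -459181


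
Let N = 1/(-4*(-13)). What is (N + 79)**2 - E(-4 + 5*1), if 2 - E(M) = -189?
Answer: 16367417/2704 ≈ 6053.0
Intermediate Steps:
E(M) = 191 (E(M) = 2 - 1*(-189) = 2 + 189 = 191)
N = 1/52 ≈ 0.019231
(N + 79)**2 - E(-4 + 5*1) = (1/52 + 79)**2 - 1*191 = (4109/52)**2 - 191 = 16883881/2704 - 191 = 16367417/2704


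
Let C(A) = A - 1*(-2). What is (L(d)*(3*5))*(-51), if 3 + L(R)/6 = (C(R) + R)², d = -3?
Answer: -59670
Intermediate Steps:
C(A) = 2 + A (C(A) = A + 2 = 2 + A)
L(R) = -18 + 6*(2 + 2*R)² (L(R) = -18 + 6*((2 + R) + R)² = -18 + 6*(2 + 2*R)²)
(L(d)*(3*5))*(-51) = ((-18 + 24*(1 - 3)²)*(3*5))*(-51) = ((-18 + 24*(-2)²)*15)*(-51) = ((-18 + 24*4)*15)*(-51) = ((-18 + 96)*15)*(-51) = (78*15)*(-51) = 1170*(-51) = -59670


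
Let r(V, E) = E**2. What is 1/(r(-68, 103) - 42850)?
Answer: -1/32241 ≈ -3.1016e-5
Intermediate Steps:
1/(r(-68, 103) - 42850) = 1/(103**2 - 42850) = 1/(10609 - 42850) = 1/(-32241) = -1/32241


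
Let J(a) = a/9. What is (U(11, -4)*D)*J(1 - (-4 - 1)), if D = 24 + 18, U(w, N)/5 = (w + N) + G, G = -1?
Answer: 840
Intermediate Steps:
U(w, N) = -5 + 5*N + 5*w (U(w, N) = 5*((w + N) - 1) = 5*((N + w) - 1) = 5*(-1 + N + w) = -5 + 5*N + 5*w)
J(a) = a/9 (J(a) = a*(⅑) = a/9)
D = 42
(U(11, -4)*D)*J(1 - (-4 - 1)) = ((-5 + 5*(-4) + 5*11)*42)*((1 - (-4 - 1))/9) = ((-5 - 20 + 55)*42)*((1 - 1*(-5))/9) = (30*42)*((1 + 5)/9) = 1260*((⅑)*6) = 1260*(⅔) = 840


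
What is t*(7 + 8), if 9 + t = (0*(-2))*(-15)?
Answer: -135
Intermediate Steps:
t = -9 (t = -9 + (0*(-2))*(-15) = -9 + 0*(-15) = -9 + 0 = -9)
t*(7 + 8) = -9*(7 + 8) = -9*15 = -135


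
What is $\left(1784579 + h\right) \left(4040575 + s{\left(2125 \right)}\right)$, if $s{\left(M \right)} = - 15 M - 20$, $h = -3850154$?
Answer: $-8280229191000$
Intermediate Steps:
$s{\left(M \right)} = -20 - 15 M$
$\left(1784579 + h\right) \left(4040575 + s{\left(2125 \right)}\right) = \left(1784579 - 3850154\right) \left(4040575 - 31895\right) = - 2065575 \left(4040575 - 31895\right) = \left(-2065575\right) 4008680 = -8280229191000$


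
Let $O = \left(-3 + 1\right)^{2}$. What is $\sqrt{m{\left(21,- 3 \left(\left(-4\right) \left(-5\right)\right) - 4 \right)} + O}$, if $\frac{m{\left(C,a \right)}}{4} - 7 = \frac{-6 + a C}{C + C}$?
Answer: $\frac{26 i \sqrt{7}}{7} \approx 9.8271 i$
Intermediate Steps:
$m{\left(C,a \right)} = 28 + \frac{2 \left(-6 + C a\right)}{C}$ ($m{\left(C,a \right)} = 28 + 4 \frac{-6 + a C}{C + C} = 28 + 4 \frac{-6 + C a}{2 C} = 28 + \frac{2 \left(-6 + C a\right)}{C}$)
$O = 4$ ($O = \left(-2\right)^{2} = 4$)
$\sqrt{m{\left(21,- 3 \left(\left(-4\right) \left(-5\right)\right) - 4 \right)} + O} = \sqrt{\left(28 - \frac{12}{21} + 2 \left(- 3 \left(\left(-4\right) \left(-5\right)\right) - 4\right)\right) + 4} = \sqrt{\left(28 - \frac{4}{7} + 2 \left(\left(-3\right) 20 - 4\right)\right) + 4} = \sqrt{\left(28 - \frac{4}{7} + 2 \left(-60 - 4\right)\right) + 4} = \sqrt{\left(28 - \frac{4}{7} + 2 \left(-64\right)\right) + 4} = \sqrt{\left(28 - \frac{4}{7} - 128\right) + 4} = \sqrt{- \frac{704}{7} + 4} = \sqrt{- \frac{676}{7}} = \frac{26 i \sqrt{7}}{7}$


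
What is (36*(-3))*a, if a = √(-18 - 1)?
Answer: -108*I*√19 ≈ -470.76*I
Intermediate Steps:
a = I*√19 (a = √(-19) = I*√19 ≈ 4.3589*I)
(36*(-3))*a = (36*(-3))*(I*√19) = -108*I*√19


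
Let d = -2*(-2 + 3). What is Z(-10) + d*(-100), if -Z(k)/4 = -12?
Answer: 248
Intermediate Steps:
d = -2 (d = -2*1 = -2)
Z(k) = 48 (Z(k) = -4*(-12) = 48)
Z(-10) + d*(-100) = 48 - 2*(-100) = 48 + 200 = 248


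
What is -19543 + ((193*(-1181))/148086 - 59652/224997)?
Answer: -217070497594393/11106301914 ≈ -19545.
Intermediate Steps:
-19543 + ((193*(-1181))/148086 - 59652/224997) = -19543 + (-227933*1/148086 - 59652*1/224997) = -19543 + (-227933/148086 - 19884/74999) = -19543 - 20039289091/11106301914 = -217070497594393/11106301914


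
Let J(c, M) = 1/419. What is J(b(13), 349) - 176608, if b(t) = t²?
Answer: -73998751/419 ≈ -1.7661e+5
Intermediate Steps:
J(c, M) = 1/419
J(b(13), 349) - 176608 = 1/419 - 176608 = -73998751/419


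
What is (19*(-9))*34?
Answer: -5814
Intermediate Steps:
(19*(-9))*34 = -171*34 = -5814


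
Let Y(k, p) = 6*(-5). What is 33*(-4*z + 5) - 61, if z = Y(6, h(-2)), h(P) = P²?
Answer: 4064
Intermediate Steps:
Y(k, p) = -30
z = -30
33*(-4*z + 5) - 61 = 33*(-4*(-30) + 5) - 61 = 33*(120 + 5) - 61 = 33*125 - 61 = 4125 - 61 = 4064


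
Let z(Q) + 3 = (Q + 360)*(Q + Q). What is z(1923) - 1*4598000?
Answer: 4182415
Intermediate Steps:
z(Q) = -3 + 2*Q*(360 + Q) (z(Q) = -3 + (Q + 360)*(Q + Q) = -3 + (360 + Q)*(2*Q) = -3 + 2*Q*(360 + Q))
z(1923) - 1*4598000 = (-3 + 2*1923**2 + 720*1923) - 1*4598000 = (-3 + 2*3697929 + 1384560) - 4598000 = (-3 + 7395858 + 1384560) - 4598000 = 8780415 - 4598000 = 4182415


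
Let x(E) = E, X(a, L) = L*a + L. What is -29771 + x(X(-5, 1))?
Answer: -29775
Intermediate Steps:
X(a, L) = L + L*a
-29771 + x(X(-5, 1)) = -29771 + 1*(1 - 5) = -29771 + 1*(-4) = -29771 - 4 = -29775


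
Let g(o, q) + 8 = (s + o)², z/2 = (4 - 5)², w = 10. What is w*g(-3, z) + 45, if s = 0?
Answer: 55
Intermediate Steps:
z = 2 (z = 2*(4 - 5)² = 2*(-1)² = 2*1 = 2)
g(o, q) = -8 + o² (g(o, q) = -8 + (0 + o)² = -8 + o²)
w*g(-3, z) + 45 = 10*(-8 + (-3)²) + 45 = 10*(-8 + 9) + 45 = 10*1 + 45 = 10 + 45 = 55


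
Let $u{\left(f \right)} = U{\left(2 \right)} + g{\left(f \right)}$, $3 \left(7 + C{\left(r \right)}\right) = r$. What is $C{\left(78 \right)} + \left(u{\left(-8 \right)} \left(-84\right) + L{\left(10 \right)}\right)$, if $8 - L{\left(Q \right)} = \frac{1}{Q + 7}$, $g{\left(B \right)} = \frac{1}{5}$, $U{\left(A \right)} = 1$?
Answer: $- \frac{6278}{85} \approx -73.859$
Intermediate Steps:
$C{\left(r \right)} = -7 + \frac{r}{3}$
$g{\left(B \right)} = \frac{1}{5}$
$L{\left(Q \right)} = 8 - \frac{1}{7 + Q}$ ($L{\left(Q \right)} = 8 - \frac{1}{Q + 7} = 8 - \frac{1}{7 + Q}$)
$u{\left(f \right)} = \frac{6}{5}$ ($u{\left(f \right)} = 1 + \frac{1}{5} = \frac{6}{5}$)
$C{\left(78 \right)} + \left(u{\left(-8 \right)} \left(-84\right) + L{\left(10 \right)}\right) = \left(-7 + \frac{1}{3} \cdot 78\right) + \left(\frac{6}{5} \left(-84\right) + \frac{55 + 8 \cdot 10}{7 + 10}\right) = \left(-7 + 26\right) - \left(\frac{504}{5} - \frac{55 + 80}{17}\right) = 19 + \left(- \frac{504}{5} + \frac{1}{17} \cdot 135\right) = 19 + \left(- \frac{504}{5} + \frac{135}{17}\right) = 19 - \frac{7893}{85} = - \frac{6278}{85}$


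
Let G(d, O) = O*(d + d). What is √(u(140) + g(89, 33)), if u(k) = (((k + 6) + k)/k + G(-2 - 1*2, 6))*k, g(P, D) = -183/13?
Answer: 5*I*√43589/13 ≈ 80.3*I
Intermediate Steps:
G(d, O) = 2*O*d (G(d, O) = O*(2*d) = 2*O*d)
g(P, D) = -183/13 (g(P, D) = -183*1/13 = -183/13)
u(k) = k*(-48 + (6 + 2*k)/k) (u(k) = (((k + 6) + k)/k + 2*6*(-2 - 1*2))*k = (((6 + k) + k)/k + 2*6*(-2 - 2))*k = ((6 + 2*k)/k + 2*6*(-4))*k = ((6 + 2*k)/k - 48)*k = (-48 + (6 + 2*k)/k)*k = k*(-48 + (6 + 2*k)/k))
√(u(140) + g(89, 33)) = √((6 - 46*140) - 183/13) = √((6 - 6440) - 183/13) = √(-6434 - 183/13) = √(-83825/13) = 5*I*√43589/13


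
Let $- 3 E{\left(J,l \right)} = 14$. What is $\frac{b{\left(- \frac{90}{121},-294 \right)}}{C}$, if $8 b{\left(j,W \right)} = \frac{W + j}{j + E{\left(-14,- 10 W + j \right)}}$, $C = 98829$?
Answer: $\frac{743}{10783342} \approx 6.8903 \cdot 10^{-5}$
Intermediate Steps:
$E{\left(J,l \right)} = - \frac{14}{3}$ ($E{\left(J,l \right)} = \left(- \frac{1}{3}\right) 14 = - \frac{14}{3}$)
$b{\left(j,W \right)} = \frac{W + j}{8 \left(- \frac{14}{3} + j\right)}$ ($b{\left(j,W \right)} = \frac{\left(W + j\right) \frac{1}{j - \frac{14}{3}}}{8} = \frac{\left(W + j\right) \frac{1}{- \frac{14}{3} + j}}{8} = \frac{\frac{1}{- \frac{14}{3} + j} \left(W + j\right)}{8} = \frac{W + j}{8 \left(- \frac{14}{3} + j\right)}$)
$\frac{b{\left(- \frac{90}{121},-294 \right)}}{C} = \frac{\frac{3}{8} \frac{1}{-14 + 3 \left(- \frac{90}{121}\right)} \left(-294 - \frac{90}{121}\right)}{98829} = \frac{3 \left(-294 - \frac{90}{121}\right)}{8 \left(-14 + 3 \left(\left(-90\right) \frac{1}{121}\right)\right)} \frac{1}{98829} = \frac{3 \left(-294 - \frac{90}{121}\right)}{8 \left(-14 + 3 \left(- \frac{90}{121}\right)\right)} \frac{1}{98829} = \frac{3}{8} \frac{1}{-14 - \frac{270}{121}} \left(- \frac{35664}{121}\right) \frac{1}{98829} = \frac{3}{8} \frac{1}{- \frac{1964}{121}} \left(- \frac{35664}{121}\right) \frac{1}{98829} = \frac{3}{8} \left(- \frac{121}{1964}\right) \left(- \frac{35664}{121}\right) \frac{1}{98829} = \frac{6687}{982} \cdot \frac{1}{98829} = \frac{743}{10783342}$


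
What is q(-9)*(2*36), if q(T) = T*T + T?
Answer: 5184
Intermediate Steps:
q(T) = T + T**2 (q(T) = T**2 + T = T + T**2)
q(-9)*(2*36) = (-9*(1 - 9))*(2*36) = -9*(-8)*72 = 72*72 = 5184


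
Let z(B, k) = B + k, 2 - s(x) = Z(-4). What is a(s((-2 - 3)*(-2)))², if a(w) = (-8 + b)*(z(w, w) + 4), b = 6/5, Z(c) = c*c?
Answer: 665856/25 ≈ 26634.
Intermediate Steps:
Z(c) = c²
s(x) = -14 (s(x) = 2 - 1*(-4)² = 2 - 1*16 = 2 - 16 = -14)
b = 6/5 (b = 6*(⅕) = 6/5 ≈ 1.2000)
a(w) = -136/5 - 68*w/5 (a(w) = (-8 + 6/5)*((w + w) + 4) = -34*(2*w + 4)/5 = -34*(4 + 2*w)/5 = -136/5 - 68*w/5)
a(s((-2 - 3)*(-2)))² = (-136/5 - 68/5*(-14))² = (-136/5 + 952/5)² = (816/5)² = 665856/25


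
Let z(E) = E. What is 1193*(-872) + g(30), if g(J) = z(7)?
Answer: -1040289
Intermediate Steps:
g(J) = 7
1193*(-872) + g(30) = 1193*(-872) + 7 = -1040296 + 7 = -1040289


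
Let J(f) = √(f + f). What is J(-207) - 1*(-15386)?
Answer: 15386 + 3*I*√46 ≈ 15386.0 + 20.347*I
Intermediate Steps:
J(f) = √2*√f (J(f) = √(2*f) = √2*√f)
J(-207) - 1*(-15386) = √2*√(-207) - 1*(-15386) = √2*(3*I*√23) + 15386 = 3*I*√46 + 15386 = 15386 + 3*I*√46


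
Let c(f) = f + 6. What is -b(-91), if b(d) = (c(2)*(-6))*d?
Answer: -4368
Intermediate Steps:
c(f) = 6 + f
b(d) = -48*d (b(d) = ((6 + 2)*(-6))*d = (8*(-6))*d = -48*d)
-b(-91) = -(-48)*(-91) = -1*4368 = -4368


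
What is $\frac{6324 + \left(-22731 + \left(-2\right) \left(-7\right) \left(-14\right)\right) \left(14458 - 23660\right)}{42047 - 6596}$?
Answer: $\frac{210980578}{35451} \approx 5951.3$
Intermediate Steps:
$\frac{6324 + \left(-22731 + \left(-2\right) \left(-7\right) \left(-14\right)\right) \left(14458 - 23660\right)}{42047 - 6596} = \frac{6324 + \left(-22731 + 14 \left(-14\right)\right) \left(-9202\right)}{35451} = \left(6324 + \left(-22731 - 196\right) \left(-9202\right)\right) \frac{1}{35451} = \left(6324 - -210974254\right) \frac{1}{35451} = \left(6324 + 210974254\right) \frac{1}{35451} = 210980578 \cdot \frac{1}{35451} = \frac{210980578}{35451}$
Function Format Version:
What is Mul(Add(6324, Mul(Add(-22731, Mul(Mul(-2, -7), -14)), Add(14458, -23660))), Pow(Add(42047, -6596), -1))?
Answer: Rational(210980578, 35451) ≈ 5951.3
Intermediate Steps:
Mul(Add(6324, Mul(Add(-22731, Mul(Mul(-2, -7), -14)), Add(14458, -23660))), Pow(Add(42047, -6596), -1)) = Mul(Add(6324, Mul(Add(-22731, Mul(14, -14)), -9202)), Pow(35451, -1)) = Mul(Add(6324, Mul(Add(-22731, -196), -9202)), Rational(1, 35451)) = Mul(Add(6324, Mul(-22927, -9202)), Rational(1, 35451)) = Mul(Add(6324, 210974254), Rational(1, 35451)) = Mul(210980578, Rational(1, 35451)) = Rational(210980578, 35451)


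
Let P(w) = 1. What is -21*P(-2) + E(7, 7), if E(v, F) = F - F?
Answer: -21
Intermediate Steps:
E(v, F) = 0
-21*P(-2) + E(7, 7) = -21*1 + 0 = -21 + 0 = -21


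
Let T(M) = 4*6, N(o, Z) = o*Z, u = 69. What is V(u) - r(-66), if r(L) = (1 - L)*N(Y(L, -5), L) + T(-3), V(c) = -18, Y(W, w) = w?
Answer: -22152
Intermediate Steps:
N(o, Z) = Z*o
T(M) = 24
r(L) = 24 - 5*L*(1 - L) (r(L) = (1 - L)*(L*(-5)) + 24 = (1 - L)*(-5*L) + 24 = -5*L*(1 - L) + 24 = 24 - 5*L*(1 - L))
V(u) - r(-66) = -18 - (24 - 5*(-66) + 5*(-66)**2) = -18 - (24 + 330 + 5*4356) = -18 - (24 + 330 + 21780) = -18 - 1*22134 = -18 - 22134 = -22152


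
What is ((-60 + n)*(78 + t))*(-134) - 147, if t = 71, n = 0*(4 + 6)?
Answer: 1197813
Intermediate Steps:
n = 0 (n = 0*10 = 0)
((-60 + n)*(78 + t))*(-134) - 147 = ((-60 + 0)*(78 + 71))*(-134) - 147 = -60*149*(-134) - 147 = -8940*(-134) - 147 = 1197960 - 147 = 1197813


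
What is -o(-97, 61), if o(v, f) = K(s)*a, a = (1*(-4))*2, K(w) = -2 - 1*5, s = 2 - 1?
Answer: -56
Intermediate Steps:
s = 1
K(w) = -7 (K(w) = -2 - 5 = -7)
a = -8 (a = -4*2 = -8)
o(v, f) = 56 (o(v, f) = -7*(-8) = 56)
-o(-97, 61) = -1*56 = -56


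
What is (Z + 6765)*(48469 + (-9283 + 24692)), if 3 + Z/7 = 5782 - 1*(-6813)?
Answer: 6062597102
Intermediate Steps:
Z = 88144 (Z = -21 + 7*(5782 - 1*(-6813)) = -21 + 7*(5782 + 6813) = -21 + 7*12595 = -21 + 88165 = 88144)
(Z + 6765)*(48469 + (-9283 + 24692)) = (88144 + 6765)*(48469 + (-9283 + 24692)) = 94909*(48469 + 15409) = 94909*63878 = 6062597102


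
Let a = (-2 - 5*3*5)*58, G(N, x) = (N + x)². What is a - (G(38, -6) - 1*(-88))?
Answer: -5578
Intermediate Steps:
a = -4466 (a = (-2 - 15*5)*58 = (-2 - 75)*58 = -77*58 = -4466)
a - (G(38, -6) - 1*(-88)) = -4466 - ((38 - 6)² - 1*(-88)) = -4466 - (32² + 88) = -4466 - (1024 + 88) = -4466 - 1*1112 = -4466 - 1112 = -5578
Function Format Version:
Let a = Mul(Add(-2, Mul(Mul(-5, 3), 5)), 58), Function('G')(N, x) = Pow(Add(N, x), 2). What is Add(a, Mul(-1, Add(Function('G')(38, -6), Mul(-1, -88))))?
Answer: -5578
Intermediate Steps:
a = -4466 (a = Mul(Add(-2, Mul(-15, 5)), 58) = Mul(Add(-2, -75), 58) = Mul(-77, 58) = -4466)
Add(a, Mul(-1, Add(Function('G')(38, -6), Mul(-1, -88)))) = Add(-4466, Mul(-1, Add(Pow(Add(38, -6), 2), Mul(-1, -88)))) = Add(-4466, Mul(-1, Add(Pow(32, 2), 88))) = Add(-4466, Mul(-1, Add(1024, 88))) = Add(-4466, Mul(-1, 1112)) = Add(-4466, -1112) = -5578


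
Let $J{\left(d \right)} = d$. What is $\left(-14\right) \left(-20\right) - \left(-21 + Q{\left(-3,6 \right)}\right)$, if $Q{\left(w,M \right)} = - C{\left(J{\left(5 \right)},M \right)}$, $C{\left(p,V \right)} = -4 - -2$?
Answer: $299$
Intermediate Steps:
$C{\left(p,V \right)} = -2$ ($C{\left(p,V \right)} = -4 + 2 = -2$)
$Q{\left(w,M \right)} = 2$ ($Q{\left(w,M \right)} = \left(-1\right) \left(-2\right) = 2$)
$\left(-14\right) \left(-20\right) - \left(-21 + Q{\left(-3,6 \right)}\right) = \left(-14\right) \left(-20\right) + \left(21 - 2\right) = 280 + \left(21 - 2\right) = 280 + 19 = 299$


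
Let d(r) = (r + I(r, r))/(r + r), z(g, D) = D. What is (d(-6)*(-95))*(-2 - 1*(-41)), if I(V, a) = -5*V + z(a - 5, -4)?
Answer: 6175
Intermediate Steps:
I(V, a) = -4 - 5*V (I(V, a) = -5*V - 4 = -4 - 5*V)
d(r) = (-4 - 4*r)/(2*r) (d(r) = (r + (-4 - 5*r))/(r + r) = (-4 - 4*r)/((2*r)) = (-4 - 4*r)*(1/(2*r)) = (-4 - 4*r)/(2*r))
(d(-6)*(-95))*(-2 - 1*(-41)) = ((-2 - 2/(-6))*(-95))*(-2 - 1*(-41)) = ((-2 - 2*(-⅙))*(-95))*(-2 + 41) = ((-2 + ⅓)*(-95))*39 = -5/3*(-95)*39 = (475/3)*39 = 6175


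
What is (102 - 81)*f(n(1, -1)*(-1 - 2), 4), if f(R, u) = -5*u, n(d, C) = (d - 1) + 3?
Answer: -420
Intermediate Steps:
n(d, C) = 2 + d (n(d, C) = (-1 + d) + 3 = 2 + d)
(102 - 81)*f(n(1, -1)*(-1 - 2), 4) = (102 - 81)*(-5*4) = 21*(-20) = -420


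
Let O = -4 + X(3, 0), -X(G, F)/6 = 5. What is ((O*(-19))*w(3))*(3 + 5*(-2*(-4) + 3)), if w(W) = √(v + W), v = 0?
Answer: 37468*√3 ≈ 64897.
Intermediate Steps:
X(G, F) = -30 (X(G, F) = -6*5 = -30)
w(W) = √W (w(W) = √(0 + W) = √W)
O = -34 (O = -4 - 30 = -34)
((O*(-19))*w(3))*(3 + 5*(-2*(-4) + 3)) = ((-34*(-19))*√3)*(3 + 5*(-2*(-4) + 3)) = (646*√3)*(3 + 5*(8 + 3)) = (646*√3)*(3 + 5*11) = (646*√3)*(3 + 55) = (646*√3)*58 = 37468*√3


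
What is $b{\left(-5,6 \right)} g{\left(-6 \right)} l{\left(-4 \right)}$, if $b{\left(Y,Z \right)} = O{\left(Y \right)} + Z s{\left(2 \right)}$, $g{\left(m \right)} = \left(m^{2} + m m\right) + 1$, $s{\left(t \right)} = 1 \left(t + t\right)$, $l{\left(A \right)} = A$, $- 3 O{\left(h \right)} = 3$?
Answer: $-6716$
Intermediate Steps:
$O{\left(h \right)} = -1$ ($O{\left(h \right)} = \left(- \frac{1}{3}\right) 3 = -1$)
$s{\left(t \right)} = 2 t$ ($s{\left(t \right)} = 1 \cdot 2 t = 2 t$)
$g{\left(m \right)} = 1 + 2 m^{2}$ ($g{\left(m \right)} = \left(m^{2} + m^{2}\right) + 1 = 2 m^{2} + 1 = 1 + 2 m^{2}$)
$b{\left(Y,Z \right)} = -1 + 4 Z$ ($b{\left(Y,Z \right)} = -1 + Z 2 \cdot 2 = -1 + Z 4 = -1 + 4 Z$)
$b{\left(-5,6 \right)} g{\left(-6 \right)} l{\left(-4 \right)} = \left(-1 + 4 \cdot 6\right) \left(1 + 2 \left(-6\right)^{2}\right) \left(-4\right) = \left(-1 + 24\right) \left(1 + 2 \cdot 36\right) \left(-4\right) = 23 \left(1 + 72\right) \left(-4\right) = 23 \cdot 73 \left(-4\right) = 1679 \left(-4\right) = -6716$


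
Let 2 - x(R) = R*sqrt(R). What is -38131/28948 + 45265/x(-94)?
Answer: -660238377/546451396 - 193405*I*sqrt(94)/37754 ≈ -1.2082 - 49.667*I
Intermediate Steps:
x(R) = 2 - R**(3/2) (x(R) = 2 - R*sqrt(R) = 2 - R**(3/2))
-38131/28948 + 45265/x(-94) = -38131/28948 + 45265/(2 - (-94)**(3/2)) = -38131*1/28948 + 45265/(2 - (-94)*I*sqrt(94)) = -38131/28948 + 45265/(2 + 94*I*sqrt(94))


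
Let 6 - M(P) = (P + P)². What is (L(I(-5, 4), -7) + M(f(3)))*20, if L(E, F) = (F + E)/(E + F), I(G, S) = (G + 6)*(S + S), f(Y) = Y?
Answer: -580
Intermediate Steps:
M(P) = 6 - 4*P² (M(P) = 6 - (P + P)² = 6 - (2*P)² = 6 - 4*P²)
I(G, S) = 2*S*(6 + G) (I(G, S) = (6 + G)*(2*S) = 2*S*(6 + G))
L(E, F) = 1 (L(E, F) = (E + F)/(E + F) = 1)
(L(I(-5, 4), -7) + M(f(3)))*20 = (1 + (6 - 4*3²))*20 = (1 + (6 - 4*9))*20 = (1 + (6 - 36))*20 = (1 - 30)*20 = -29*20 = -580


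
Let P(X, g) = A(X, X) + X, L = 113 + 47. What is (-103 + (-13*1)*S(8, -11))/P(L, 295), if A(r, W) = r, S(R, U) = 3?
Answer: -71/160 ≈ -0.44375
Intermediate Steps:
L = 160
P(X, g) = 2*X (P(X, g) = X + X = 2*X)
(-103 + (-13*1)*S(8, -11))/P(L, 295) = (-103 - 13*1*3)/((2*160)) = (-103 - 13*3)/320 = (-103 - 39)*(1/320) = -142*1/320 = -71/160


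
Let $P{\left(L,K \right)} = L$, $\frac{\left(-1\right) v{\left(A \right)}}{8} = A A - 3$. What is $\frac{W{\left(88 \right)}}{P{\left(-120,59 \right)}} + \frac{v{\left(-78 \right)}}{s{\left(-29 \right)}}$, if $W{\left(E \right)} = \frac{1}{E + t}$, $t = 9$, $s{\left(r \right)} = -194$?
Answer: $\frac{2918879}{11640} \approx 250.76$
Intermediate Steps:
$v{\left(A \right)} = 24 - 8 A^{2}$ ($v{\left(A \right)} = - 8 \left(A A - 3\right) = - 8 \left(A^{2} - 3\right) = - 8 \left(-3 + A^{2}\right) = 24 - 8 A^{2}$)
$W{\left(E \right)} = \frac{1}{9 + E}$ ($W{\left(E \right)} = \frac{1}{E + 9} = \frac{1}{9 + E}$)
$\frac{W{\left(88 \right)}}{P{\left(-120,59 \right)}} + \frac{v{\left(-78 \right)}}{s{\left(-29 \right)}} = \frac{1}{\left(9 + 88\right) \left(-120\right)} + \frac{24 - 8 \left(-78\right)^{2}}{-194} = \frac{1}{97} \left(- \frac{1}{120}\right) + \left(24 - 48672\right) \left(- \frac{1}{194}\right) = - \frac{1}{11640} - - \frac{24324}{97} = - \frac{1}{11640} + \frac{24324}{97} = \frac{2918879}{11640}$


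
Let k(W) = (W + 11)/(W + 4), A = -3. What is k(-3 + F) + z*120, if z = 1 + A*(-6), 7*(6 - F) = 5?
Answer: 100413/44 ≈ 2282.1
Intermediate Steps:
F = 37/7 (F = 6 - 1/7*5 = 6 - 5/7 = 37/7 ≈ 5.2857)
k(W) = (11 + W)/(4 + W)
z = 19 (z = 1 - 3*(-6) = 1 + 18 = 19)
k(-3 + F) + z*120 = (11 + (-3 + 37/7))/(4 + (-3 + 37/7)) + 19*120 = (11 + 16/7)/(4 + 16/7) + 2280 = (93/7)/(44/7) + 2280 = (7/44)*(93/7) + 2280 = 93/44 + 2280 = 100413/44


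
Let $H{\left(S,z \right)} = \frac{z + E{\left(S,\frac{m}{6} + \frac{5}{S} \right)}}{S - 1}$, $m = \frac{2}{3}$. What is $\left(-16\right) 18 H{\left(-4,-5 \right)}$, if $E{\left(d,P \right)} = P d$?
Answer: $- \frac{128}{5} \approx -25.6$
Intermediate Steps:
$m = \frac{2}{3}$ ($m = 2 \cdot \frac{1}{3} = \frac{2}{3} \approx 0.66667$)
$H{\left(S,z \right)} = \frac{z + S \left(\frac{1}{9} + \frac{5}{S}\right)}{-1 + S}$ ($H{\left(S,z \right)} = \frac{z + \left(\frac{2}{3 \cdot 6} + \frac{5}{S}\right) S}{S - 1} = \frac{z + \left(\frac{2}{3} \cdot \frac{1}{6} + \frac{5}{S}\right) S}{-1 + S} = \frac{z + \left(\frac{1}{9} + \frac{5}{S}\right) S}{-1 + S} = \frac{z + S \left(\frac{1}{9} + \frac{5}{S}\right)}{-1 + S}$)
$\left(-16\right) 18 H{\left(-4,-5 \right)} = \left(-16\right) 18 \frac{5 - 5 + \frac{1}{9} \left(-4\right)}{-1 - 4} = - 288 \frac{5 - 5 - \frac{4}{9}}{-5} = - 288 \left(\left(- \frac{1}{5}\right) \left(- \frac{4}{9}\right)\right) = \left(-288\right) \frac{4}{45} = - \frac{128}{5}$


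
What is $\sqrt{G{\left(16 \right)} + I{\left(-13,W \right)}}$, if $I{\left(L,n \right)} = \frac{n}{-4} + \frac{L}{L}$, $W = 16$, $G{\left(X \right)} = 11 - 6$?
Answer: $\sqrt{2} \approx 1.4142$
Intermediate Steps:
$G{\left(X \right)} = 5$
$I{\left(L,n \right)} = 1 - \frac{n}{4}$ ($I{\left(L,n \right)} = n \left(- \frac{1}{4}\right) + 1 = - \frac{n}{4} + 1 = 1 - \frac{n}{4}$)
$\sqrt{G{\left(16 \right)} + I{\left(-13,W \right)}} = \sqrt{5 + \left(1 - 4\right)} = \sqrt{5 - 3} = \sqrt{2}$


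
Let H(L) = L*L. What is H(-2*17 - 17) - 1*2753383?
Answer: -2750782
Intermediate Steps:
H(L) = L²
H(-2*17 - 17) - 1*2753383 = (-2*17 - 17)² - 1*2753383 = (-34 - 17)² - 2753383 = (-51)² - 2753383 = 2601 - 2753383 = -2750782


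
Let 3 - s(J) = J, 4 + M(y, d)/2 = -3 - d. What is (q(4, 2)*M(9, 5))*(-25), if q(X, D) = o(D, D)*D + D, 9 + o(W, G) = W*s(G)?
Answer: -7200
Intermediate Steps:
M(y, d) = -14 - 2*d (M(y, d) = -8 + 2*(-3 - d) = -8 + (-6 - 2*d) = -14 - 2*d)
s(J) = 3 - J
o(W, G) = -9 + W*(3 - G)
q(X, D) = D + D*(-9 - D*(-3 + D)) (q(X, D) = (-9 - D*(-3 + D))*D + D = D*(-9 - D*(-3 + D)) + D = D + D*(-9 - D*(-3 + D)))
(q(4, 2)*M(9, 5))*(-25) = ((-1*2*(8 + 2*(-3 + 2)))*(-14 - 2*5))*(-25) = ((-1*2*(8 + 2*(-1)))*(-14 - 10))*(-25) = (-1*2*(8 - 2)*(-24))*(-25) = (-1*2*6*(-24))*(-25) = -12*(-24)*(-25) = 288*(-25) = -7200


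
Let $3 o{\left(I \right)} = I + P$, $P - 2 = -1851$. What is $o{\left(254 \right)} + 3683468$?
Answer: $\frac{11048809}{3} \approx 3.6829 \cdot 10^{6}$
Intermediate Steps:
$P = -1849$ ($P = 2 - 1851 = -1849$)
$o{\left(I \right)} = - \frac{1849}{3} + \frac{I}{3}$ ($o{\left(I \right)} = \frac{I - 1849}{3} = \frac{-1849 + I}{3} = - \frac{1849}{3} + \frac{I}{3}$)
$o{\left(254 \right)} + 3683468 = \left(- \frac{1849}{3} + \frac{1}{3} \cdot 254\right) + 3683468 = \left(- \frac{1849}{3} + \frac{254}{3}\right) + 3683468 = - \frac{1595}{3} + 3683468 = \frac{11048809}{3}$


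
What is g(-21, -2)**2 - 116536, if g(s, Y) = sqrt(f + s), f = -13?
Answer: -116570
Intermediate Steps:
g(s, Y) = sqrt(-13 + s)
g(-21, -2)**2 - 116536 = (sqrt(-13 - 21))**2 - 116536 = (sqrt(-34))**2 - 116536 = (I*sqrt(34))**2 - 116536 = -34 - 116536 = -116570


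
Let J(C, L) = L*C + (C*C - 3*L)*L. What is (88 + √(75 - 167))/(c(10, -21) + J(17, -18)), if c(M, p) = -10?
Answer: -4/295 - I*√23/3245 ≈ -0.013559 - 0.0014779*I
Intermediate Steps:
J(C, L) = C*L + L*(C² - 3*L) (J(C, L) = C*L + (C² - 3*L)*L = C*L + L*(C² - 3*L))
(88 + √(75 - 167))/(c(10, -21) + J(17, -18)) = (88 + √(75 - 167))/(-10 - 18*(17 + 17² - 3*(-18))) = (88 + √(-92))/(-10 - 18*(17 + 289 + 54)) = (88 + 2*I*√23)/(-10 - 18*360) = (88 + 2*I*√23)/(-10 - 6480) = (88 + 2*I*√23)/(-6490) = (88 + 2*I*√23)*(-1/6490) = -4/295 - I*√23/3245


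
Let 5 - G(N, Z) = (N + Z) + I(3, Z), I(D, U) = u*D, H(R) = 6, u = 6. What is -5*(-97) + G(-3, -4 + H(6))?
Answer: 473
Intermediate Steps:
I(D, U) = 6*D
G(N, Z) = -13 - N - Z (G(N, Z) = 5 - ((N + Z) + 6*3) = 5 - ((N + Z) + 18) = 5 - (18 + N + Z) = 5 + (-18 - N - Z) = -13 - N - Z)
-5*(-97) + G(-3, -4 + H(6)) = -5*(-97) + (-13 - 1*(-3) - (-4 + 6)) = 485 + (-13 + 3 - 1*2) = 485 + (-13 + 3 - 2) = 485 - 12 = 473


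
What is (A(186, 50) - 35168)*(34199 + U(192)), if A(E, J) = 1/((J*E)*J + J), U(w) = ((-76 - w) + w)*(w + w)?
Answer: -16403943034197/93010 ≈ -1.7637e+8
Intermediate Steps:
U(w) = -152*w
A(E, J) = 1/(J + E*J**2) (A(E, J) = 1/((E*J)*J + J) = 1/(E*J**2 + J) = 1/(J + E*J**2))
(A(186, 50) - 35168)*(34199 + U(192)) = (1/(50*(1 + 186*50)) - 35168)*(34199 - 152*192) = (1/(50*(1 + 9300)) - 35168)*(34199 - 29184) = ((1/50)/9301 - 35168)*5015 = ((1/50)*(1/9301) - 35168)*5015 = (1/465050 - 35168)*5015 = -16354878399/465050*5015 = -16403943034197/93010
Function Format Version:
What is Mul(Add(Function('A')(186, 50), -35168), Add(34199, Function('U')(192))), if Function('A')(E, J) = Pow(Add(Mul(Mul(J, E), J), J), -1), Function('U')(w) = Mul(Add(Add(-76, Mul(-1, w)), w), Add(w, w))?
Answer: Rational(-16403943034197, 93010) ≈ -1.7637e+8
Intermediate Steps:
Function('U')(w) = Mul(-152, w) (Function('U')(w) = Mul(-76, Mul(2, w)) = Mul(-152, w))
Function('A')(E, J) = Pow(Add(J, Mul(E, Pow(J, 2))), -1) (Function('A')(E, J) = Pow(Add(Mul(Mul(E, J), J), J), -1) = Pow(Add(Mul(E, Pow(J, 2)), J), -1) = Pow(Add(J, Mul(E, Pow(J, 2))), -1))
Mul(Add(Function('A')(186, 50), -35168), Add(34199, Function('U')(192))) = Mul(Add(Mul(Pow(50, -1), Pow(Add(1, Mul(186, 50)), -1)), -35168), Add(34199, Mul(-152, 192))) = Mul(Add(Mul(Rational(1, 50), Pow(Add(1, 9300), -1)), -35168), Add(34199, -29184)) = Mul(Add(Mul(Rational(1, 50), Pow(9301, -1)), -35168), 5015) = Mul(Add(Mul(Rational(1, 50), Rational(1, 9301)), -35168), 5015) = Mul(Add(Rational(1, 465050), -35168), 5015) = Mul(Rational(-16354878399, 465050), 5015) = Rational(-16403943034197, 93010)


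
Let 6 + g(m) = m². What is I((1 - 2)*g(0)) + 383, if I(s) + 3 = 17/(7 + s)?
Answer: 4957/13 ≈ 381.31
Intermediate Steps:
g(m) = -6 + m²
I(s) = -3 + 17/(7 + s)
I((1 - 2)*g(0)) + 383 = (-4 - 3*(1 - 2)*(-6 + 0²))/(7 + (1 - 2)*(-6 + 0²)) + 383 = (-4 - (-3)*(-6 + 0))/(7 - (-6 + 0)) + 383 = (-4 - (-3)*(-6))/(7 - 1*(-6)) + 383 = (-4 - 3*6)/(7 + 6) + 383 = (-4 - 18)/13 + 383 = (1/13)*(-22) + 383 = -22/13 + 383 = 4957/13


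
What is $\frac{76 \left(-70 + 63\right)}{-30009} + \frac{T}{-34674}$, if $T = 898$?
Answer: $- \frac{202417}{24774573} \approx -0.0081704$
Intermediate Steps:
$\frac{76 \left(-70 + 63\right)}{-30009} + \frac{T}{-34674} = \frac{76 \left(-70 + 63\right)}{-30009} + \frac{898}{-34674} = 76 \left(-7\right) \left(- \frac{1}{30009}\right) + 898 \left(- \frac{1}{34674}\right) = \left(-532\right) \left(- \frac{1}{30009}\right) - \frac{449}{17337} = \frac{76}{4287} - \frac{449}{17337} = - \frac{202417}{24774573}$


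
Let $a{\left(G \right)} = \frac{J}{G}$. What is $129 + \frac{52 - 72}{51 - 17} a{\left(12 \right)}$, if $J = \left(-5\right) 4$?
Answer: $\frac{6629}{51} \approx 129.98$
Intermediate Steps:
$J = -20$
$a{\left(G \right)} = - \frac{20}{G}$
$129 + \frac{52 - 72}{51 - 17} a{\left(12 \right)} = 129 + \frac{52 - 72}{51 - 17} \left(- \frac{20}{12}\right) = 129 + - \frac{20}{34} \left(\left(-20\right) \frac{1}{12}\right) = 129 + \left(-20\right) \frac{1}{34} \left(- \frac{5}{3}\right) = 129 - - \frac{50}{51} = 129 + \frac{50}{51} = \frac{6629}{51}$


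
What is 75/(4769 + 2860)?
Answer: 25/2543 ≈ 0.0098309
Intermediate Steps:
75/(4769 + 2860) = 75/7629 = 75*(1/7629) = 25/2543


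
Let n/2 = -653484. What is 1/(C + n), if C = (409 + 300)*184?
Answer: -1/1176512 ≈ -8.4997e-7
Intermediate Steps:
n = -1306968 (n = 2*(-653484) = -1306968)
C = 130456 (C = 709*184 = 130456)
1/(C + n) = 1/(130456 - 1306968) = 1/(-1176512) = -1/1176512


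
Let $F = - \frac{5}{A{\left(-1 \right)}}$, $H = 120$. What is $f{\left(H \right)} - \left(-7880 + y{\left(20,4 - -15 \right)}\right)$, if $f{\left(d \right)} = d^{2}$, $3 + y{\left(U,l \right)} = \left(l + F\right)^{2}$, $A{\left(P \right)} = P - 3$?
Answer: $\frac{349967}{16} \approx 21873.0$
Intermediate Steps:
$A{\left(P \right)} = -3 + P$ ($A{\left(P \right)} = P - 3 = -3 + P$)
$F = \frac{5}{4}$ ($F = - \frac{5}{-3 - 1} = - \frac{5}{-4} = \left(-5\right) \left(- \frac{1}{4}\right) = \frac{5}{4} \approx 1.25$)
$y{\left(U,l \right)} = -3 + \left(\frac{5}{4} + l\right)^{2}$ ($y{\left(U,l \right)} = -3 + \left(l + \frac{5}{4}\right)^{2} = -3 + \left(\frac{5}{4} + l\right)^{2}$)
$f{\left(H \right)} - \left(-7880 + y{\left(20,4 - -15 \right)}\right) = 120^{2} - \left(-7880 - \left(3 - \frac{\left(5 + 4 \left(4 - -15\right)\right)^{2}}{16}\right)\right) = 14400 - \left(-7880 - \left(3 - \frac{\left(5 + 4 \left(4 + 15\right)\right)^{2}}{16}\right)\right) = 14400 - \left(-7880 - \left(3 - \frac{\left(5 + 4 \cdot 19\right)^{2}}{16}\right)\right) = 14400 - \left(-7880 - \left(3 - \frac{\left(5 + 76\right)^{2}}{16}\right)\right) = 14400 - \left(-7880 - \left(3 - \frac{81^{2}}{16}\right)\right) = 14400 - \left(-7880 + \left(-3 + \frac{1}{16} \cdot 6561\right)\right) = 14400 - \left(-7880 + \left(-3 + \frac{6561}{16}\right)\right) = 14400 - \left(-7880 + \frac{6513}{16}\right) = 14400 - - \frac{119567}{16} = 14400 + \frac{119567}{16} = \frac{349967}{16}$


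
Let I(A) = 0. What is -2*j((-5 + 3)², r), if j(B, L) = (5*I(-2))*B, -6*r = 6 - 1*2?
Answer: 0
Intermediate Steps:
r = -⅔ (r = -(6 - 1*2)/6 = -(6 - 2)/6 = -⅙*4 = -⅔ ≈ -0.66667)
j(B, L) = 0 (j(B, L) = (5*0)*B = 0*B = 0)
-2*j((-5 + 3)², r) = -2*0 = 0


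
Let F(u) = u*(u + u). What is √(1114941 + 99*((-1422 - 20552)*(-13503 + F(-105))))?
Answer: I*√18592251081 ≈ 1.3635e+5*I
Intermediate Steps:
F(u) = 2*u² (F(u) = u*(2*u) = 2*u²)
√(1114941 + 99*((-1422 - 20552)*(-13503 + F(-105)))) = √(1114941 + 99*((-1422 - 20552)*(-13503 + 2*(-105)²))) = √(1114941 + 99*(-21974*(-13503 + 2*11025))) = √(1114941 + 99*(-21974*(-13503 + 22050))) = √(1114941 + 99*(-21974*8547)) = √(1114941 + 99*(-187811778)) = √(1114941 - 18593366022) = √(-18592251081) = I*√18592251081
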